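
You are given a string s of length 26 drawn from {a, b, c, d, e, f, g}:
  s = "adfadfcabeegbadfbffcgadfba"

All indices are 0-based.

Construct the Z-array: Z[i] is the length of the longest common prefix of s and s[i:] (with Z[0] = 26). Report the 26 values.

Z[0]=26
i=1: i≥r, start 0; Z[1]=0
i=2: i≥r, start 0; Z[2]=0
i=3: i≥r, start 0; Z[3]=3 grow→box=[3,6)
i=4: min(r-i=2, Z[1]=0)=0; Z[4]=0
i=5: min(r-i=1, Z[2]=0)=0; Z[5]=0
i=6: i≥r, start 0; Z[6]=0
i=7: i≥r, start 0; Z[7]=1 grow→box=[7,8)
i=8: i≥r, start 0; Z[8]=0
i=9: i≥r, start 0; Z[9]=0
i=10: i≥r, start 0; Z[10]=0
i=11: i≥r, start 0; Z[11]=0
i=12: i≥r, start 0; Z[12]=0
i=13: i≥r, start 0; Z[13]=3 grow→box=[13,16)
i=14: min(r-i=2, Z[1]=0)=0; Z[14]=0
i=15: min(r-i=1, Z[2]=0)=0; Z[15]=0
i=16: i≥r, start 0; Z[16]=0
i=17: i≥r, start 0; Z[17]=0
i=18: i≥r, start 0; Z[18]=0
i=19: i≥r, start 0; Z[19]=0
i=20: i≥r, start 0; Z[20]=0
i=21: i≥r, start 0; Z[21]=3 grow→box=[21,24)
i=22: min(r-i=2, Z[1]=0)=0; Z[22]=0
i=23: min(r-i=1, Z[2]=0)=0; Z[23]=0
i=24: i≥r, start 0; Z[24]=0
i=25: i≥r, start 0; Z[25]=1 grow→box=[25,26)

[26, 0, 0, 3, 0, 0, 0, 1, 0, 0, 0, 0, 0, 3, 0, 0, 0, 0, 0, 0, 0, 3, 0, 0, 0, 1]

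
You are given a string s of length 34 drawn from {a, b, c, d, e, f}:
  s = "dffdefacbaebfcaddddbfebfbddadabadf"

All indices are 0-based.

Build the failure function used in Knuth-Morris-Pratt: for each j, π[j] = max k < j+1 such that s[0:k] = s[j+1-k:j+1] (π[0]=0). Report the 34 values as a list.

[0, 0, 0, 1, 0, 0, 0, 0, 0, 0, 0, 0, 0, 0, 0, 1, 1, 1, 1, 0, 0, 0, 0, 0, 0, 1, 1, 0, 1, 0, 0, 0, 1, 2]

π[0] = 0
j=1 s[j]='f': π[1]=0 (border '')
j=2 s[j]='f': π[2]=0 (border '')
j=3 s[j]='d': π[3]=1 (border 'd')
j=4 s[j]='e': k: 1→0; π[4]=0 (border '')
j=5 s[j]='f': π[5]=0 (border '')
j=6 s[j]='a': π[6]=0 (border '')
j=7 s[j]='c': π[7]=0 (border '')
j=8 s[j]='b': π[8]=0 (border '')
j=9 s[j]='a': π[9]=0 (border '')
j=10 s[j]='e': π[10]=0 (border '')
j=11 s[j]='b': π[11]=0 (border '')
j=12 s[j]='f': π[12]=0 (border '')
j=13 s[j]='c': π[13]=0 (border '')
j=14 s[j]='a': π[14]=0 (border '')
j=15 s[j]='d': π[15]=1 (border 'd')
j=16 s[j]='d': k: 1→0; π[16]=1 (border 'd')
j=17 s[j]='d': k: 1→0; π[17]=1 (border 'd')
j=18 s[j]='d': k: 1→0; π[18]=1 (border 'd')
j=19 s[j]='b': k: 1→0; π[19]=0 (border '')
j=20 s[j]='f': π[20]=0 (border '')
j=21 s[j]='e': π[21]=0 (border '')
j=22 s[j]='b': π[22]=0 (border '')
j=23 s[j]='f': π[23]=0 (border '')
j=24 s[j]='b': π[24]=0 (border '')
j=25 s[j]='d': π[25]=1 (border 'd')
j=26 s[j]='d': k: 1→0; π[26]=1 (border 'd')
j=27 s[j]='a': k: 1→0; π[27]=0 (border '')
j=28 s[j]='d': π[28]=1 (border 'd')
j=29 s[j]='a': k: 1→0; π[29]=0 (border '')
j=30 s[j]='b': π[30]=0 (border '')
j=31 s[j]='a': π[31]=0 (border '')
j=32 s[j]='d': π[32]=1 (border 'd')
j=33 s[j]='f': π[33]=2 (border 'df')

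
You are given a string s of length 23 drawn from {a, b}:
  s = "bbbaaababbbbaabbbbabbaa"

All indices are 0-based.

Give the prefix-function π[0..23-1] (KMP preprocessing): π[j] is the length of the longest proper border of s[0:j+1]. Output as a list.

[0, 1, 2, 0, 0, 0, 1, 0, 1, 2, 3, 3, 4, 5, 1, 2, 3, 3, 4, 1, 2, 0, 0]

π[0] = 0
j=1 s[j]='b': π[1]=1 (border 'b')
j=2 s[j]='b': π[2]=2 (border 'bb')
j=3 s[j]='a': k: 2→1→0; π[3]=0 (border '')
j=4 s[j]='a': π[4]=0 (border '')
j=5 s[j]='a': π[5]=0 (border '')
j=6 s[j]='b': π[6]=1 (border 'b')
j=7 s[j]='a': k: 1→0; π[7]=0 (border '')
j=8 s[j]='b': π[8]=1 (border 'b')
j=9 s[j]='b': π[9]=2 (border 'bb')
j=10 s[j]='b': π[10]=3 (border 'bbb')
j=11 s[j]='b': k: 3→2; π[11]=3 (border 'bbb')
j=12 s[j]='a': π[12]=4 (border 'bbba')
j=13 s[j]='a': π[13]=5 (border 'bbbaa')
j=14 s[j]='b': k: 5→0; π[14]=1 (border 'b')
j=15 s[j]='b': π[15]=2 (border 'bb')
j=16 s[j]='b': π[16]=3 (border 'bbb')
j=17 s[j]='b': k: 3→2; π[17]=3 (border 'bbb')
j=18 s[j]='a': π[18]=4 (border 'bbba')
j=19 s[j]='b': k: 4→0; π[19]=1 (border 'b')
j=20 s[j]='b': π[20]=2 (border 'bb')
j=21 s[j]='a': k: 2→1→0; π[21]=0 (border '')
j=22 s[j]='a': π[22]=0 (border '')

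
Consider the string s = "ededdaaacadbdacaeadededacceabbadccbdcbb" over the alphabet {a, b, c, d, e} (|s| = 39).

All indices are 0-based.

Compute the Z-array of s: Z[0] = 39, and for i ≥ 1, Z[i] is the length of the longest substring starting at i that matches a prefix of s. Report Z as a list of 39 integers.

[39, 0, 2, 0, 0, 0, 0, 0, 0, 0, 0, 0, 0, 0, 0, 0, 1, 0, 0, 4, 0, 2, 0, 0, 0, 0, 1, 0, 0, 0, 0, 0, 0, 0, 0, 0, 0, 0, 0]

Z[0]=39
i=1: i≥r, start 0; Z[1]=0
i=2: i≥r, start 0; Z[2]=2 extend→box=[2,4)
i=3: min(r-i=1, Z[1]=0)=0; Z[3]=0
i=4: i≥r, start 0; Z[4]=0
i=5: i≥r, start 0; Z[5]=0
i=6: i≥r, start 0; Z[6]=0
i=7: i≥r, start 0; Z[7]=0
i=8: i≥r, start 0; Z[8]=0
i=9: i≥r, start 0; Z[9]=0
i=10: i≥r, start 0; Z[10]=0
i=11: i≥r, start 0; Z[11]=0
i=12: i≥r, start 0; Z[12]=0
i=13: i≥r, start 0; Z[13]=0
i=14: i≥r, start 0; Z[14]=0
i=15: i≥r, start 0; Z[15]=0
i=16: i≥r, start 0; Z[16]=1 extend→box=[16,17)
i=17: i≥r, start 0; Z[17]=0
i=18: i≥r, start 0; Z[18]=0
i=19: i≥r, start 0; Z[19]=4 extend→box=[19,23)
i=20: min(r-i=3, Z[1]=0)=0; Z[20]=0
i=21: min(r-i=2, Z[2]=2)=2; Z[21]=2
i=22: min(r-i=1, Z[3]=0)=0; Z[22]=0
i=23: i≥r, start 0; Z[23]=0
i=24: i≥r, start 0; Z[24]=0
i=25: i≥r, start 0; Z[25]=0
i=26: i≥r, start 0; Z[26]=1 extend→box=[26,27)
i=27: i≥r, start 0; Z[27]=0
i=28: i≥r, start 0; Z[28]=0
i=29: i≥r, start 0; Z[29]=0
i=30: i≥r, start 0; Z[30]=0
i=31: i≥r, start 0; Z[31]=0
i=32: i≥r, start 0; Z[32]=0
i=33: i≥r, start 0; Z[33]=0
i=34: i≥r, start 0; Z[34]=0
i=35: i≥r, start 0; Z[35]=0
i=36: i≥r, start 0; Z[36]=0
i=37: i≥r, start 0; Z[37]=0
i=38: i≥r, start 0; Z[38]=0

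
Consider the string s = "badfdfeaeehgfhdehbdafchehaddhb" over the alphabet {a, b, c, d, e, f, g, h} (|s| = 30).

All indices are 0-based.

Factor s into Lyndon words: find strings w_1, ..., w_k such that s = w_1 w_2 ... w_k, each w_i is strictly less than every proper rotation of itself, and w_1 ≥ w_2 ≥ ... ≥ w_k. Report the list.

["b", "adfdfeaeehgfhdehbdafcheh", "addhb"]

emit factor 1: 'b' (i=0, period=1)
emit factor 2: 'adfdfeaeehgfhdehbdafcheh' (i=1, period=24)
emit factor 3: 'addhb' (i=25, period=5)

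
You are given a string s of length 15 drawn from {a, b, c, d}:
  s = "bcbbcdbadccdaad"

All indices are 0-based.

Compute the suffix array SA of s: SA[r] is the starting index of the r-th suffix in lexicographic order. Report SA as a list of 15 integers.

rank→(start, suffix):
  0 → (12, 'aad')
  1 → (13, 'ad')
  2 → (7, 'adccdaad')
  3 → (6, 'badccdaad')
  4 → (2, 'bbcdbadccdaad')
  5 → (0, 'bcbbcdbadccdaad')
  6 → (3, 'bcdbadccdaad')
  7 → (1, 'cbbcdbadccdaad')
  8 → (9, 'ccdaad')
  9 → (10, 'cdaad')
  10 → (4, 'cdbadccdaad')
  11 → (14, 'd')
  12 → (11, 'daad')
  13 → (5, 'dbadccdaad')
  14 → (8, 'dccdaad')

[12, 13, 7, 6, 2, 0, 3, 1, 9, 10, 4, 14, 11, 5, 8]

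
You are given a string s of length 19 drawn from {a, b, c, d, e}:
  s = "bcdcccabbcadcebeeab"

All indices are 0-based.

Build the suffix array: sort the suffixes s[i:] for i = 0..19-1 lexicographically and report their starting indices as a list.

[17, 6, 10, 18, 7, 8, 0, 14, 5, 9, 4, 3, 1, 12, 2, 11, 16, 13, 15]

rank | idx | suffix
   0 |  17 | ab
   1 |   6 | abbcadcebeeab
   2 |  10 | adcebeeab
   3 |  18 | b
   4 |   7 | bbcadcebeeab
   5 |   8 | bcadcebeeab
   6 |   0 | bcdcccabbcadcebeeab
   7 |  14 | beeab
   8 |   5 | cabbcadcebeeab
   9 |   9 | cadcebeeab
  10 |   4 | ccabbcadcebeeab
  11 |   3 | cccabbcadcebeeab
  12 |   1 | cdcccabbcadcebeeab
  13 |  12 | cebeeab
  14 |   2 | dcccabbcadcebeeab
  15 |  11 | dcebeeab
  16 |  16 | eab
  17 |  13 | ebeeab
  18 |  15 | eeab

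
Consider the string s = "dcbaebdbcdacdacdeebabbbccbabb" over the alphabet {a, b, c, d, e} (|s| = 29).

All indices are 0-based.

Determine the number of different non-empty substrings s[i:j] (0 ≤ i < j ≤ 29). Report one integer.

389

sorted suffixes:
  #0 SA[0]=26  'abb'
  #1 SA[1]=19  'abbbccbabb'
  #2 SA[2]=10  'acdacdeebabbbccbabb'
  #3 SA[3]=13  'acdeebabbbccbabb'
  #4 SA[4]=3  'aebdbcdacdacdeebabbbccbabb'
  #5 SA[5]=28  'b'
  #6 SA[6]=25  'babb'
  #7 SA[7]=18  'babbbccbabb'
  #8 SA[8]=2  'baebdbcdacdacdeebabbbccbabb'
  #9 SA[9]=27  'bb'
  #10 SA[10]=20  'bbbccbabb'
  #11 SA[11]=21  'bbccbabb'
  #12 SA[12]=22  'bccbabb'
  #13 SA[13]=7  'bcdacdacdeebabbbccbabb'
  #14 SA[14]=5  'bdbcdacdacdeebabbbccbabb'
  #15 SA[15]=24  'cbabb'
  #16 SA[16]=1  'cbaebdbcdacdacdeebabbbccbabb'
  #17 SA[17]=23  'ccbabb'
  #18 SA[18]=8  'cdacdacdeebabbbccbabb'
  #19 SA[19]=11  'cdacdeebabbbccbabb'
  #20 SA[20]=14  'cdeebabbbccbabb'
  #21 SA[21]=9  'dacdacdeebabbbccbabb'
  #22 SA[22]=12  'dacdeebabbbccbabb'
  #23 SA[23]=6  'dbcdacdacdeebabbbccbabb'
  #24 SA[24]=0  'dcbaebdbcdacdacdeebabbbccbabb'
  #25 SA[25]=15  'deebabbbccbabb'
  #26 SA[26]=17  'ebabbbccbabb'
  #27 SA[27]=4  'ebdbcdacdacdeebabbbccbabb'
  #28 SA[28]=16  'eebabbbccbabb'

SA = [26, 19, 10, 13, 3, 28, 25, 18, 2, 27, 20, 21, 22, 7, 5, 24, 1, 23, 8, 11, 14, 9, 12, 6, 0, 15, 17, 4, 16]
rank  pair      lcp
   1  s[26:],s[19:]  3  'abb'
   2  s[19:],s[10:]  1  'a'
   3  s[10:],s[13:]  3  'acd'
   4  s[13:],s[3:]  1  'a'
   5  s[3:],s[28:]  0  ''
   6  s[28:],s[25:]  1  'b'
   7  s[25:],s[18:]  4  'babb'
   8  s[18:],s[2:]  2  'ba'
   9  s[2:],s[27:]  1  'b'
  10  s[27:],s[20:]  2  'bb'
  11  s[20:],s[21:]  2  'bb'
  12  s[21:],s[22:]  1  'b'
  13  s[22:],s[7:]  2  'bc'
  14  s[7:],s[5:]  1  'b'
  15  s[5:],s[24:]  0  ''
  16  s[24:],s[1:]  3  'cba'
  17  s[1:],s[23:]  1  'c'
  18  s[23:],s[8:]  1  'c'
  19  s[8:],s[11:]  5  'cdacd'
  20  s[11:],s[14:]  2  'cd'
  21  s[14:],s[9:]  0  ''
  22  s[9:],s[12:]  4  'dacd'
  23  s[12:],s[6:]  1  'd'
  24  s[6:],s[0:]  1  'd'
  25  s[0:],s[15:]  1  'd'
  26  s[15:],s[17:]  0  ''
  27  s[17:],s[4:]  2  'eb'
  28  s[4:],s[16:]  1  'e'

n(n+1)/2 = 29·30/2 = 435
Σ LCP = 0 + 3 + 1 + 3 + 1 + 0 + 1 + 4 + 2 + 1 + 2 + 2 + 1 + 2 + 1 + 0 + 3 + 1 + 1 + 5 + 2 + 0 + 4 + 1 + 1 + 1 + 0 + 2 + 1 = 46
distinct = 435 − 46 = 389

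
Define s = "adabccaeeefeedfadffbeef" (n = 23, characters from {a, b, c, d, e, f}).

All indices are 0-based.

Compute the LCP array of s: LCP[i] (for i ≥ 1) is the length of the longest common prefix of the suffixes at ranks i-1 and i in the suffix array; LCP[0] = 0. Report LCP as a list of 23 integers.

[0, 1, 2, 1, 0, 1, 0, 1, 0, 1, 2, 0, 1, 2, 2, 3, 1, 2, 0, 1, 1, 1, 1]

rank | idx | suffix
   0 |   2 | abccaeeefeedfadffbeef
   1 |   0 | adabccaeeefeedfadffbeef
   2 |  15 | adffbeef
   3 |   6 | aeeefeedfadffbeef
   4 |   3 | bccaeeefeedfadffbeef
   5 |  19 | beef
   6 |   5 | caeeefeedfadffbeef
   7 |   4 | ccaeeefeedfadffbeef
   8 |   1 | dabccaeeefeedfadffbeef
   9 |  13 | dfadffbeef
  10 |  16 | dffbeef
  11 |  12 | edfadffbeef
  12 |  11 | eedfadffbeef
  13 |   7 | eeefeedfadffbeef
  14 |  20 | eef
  15 |   8 | eefeedfadffbeef
  16 |  21 | ef
  17 |   9 | efeedfadffbeef
  18 |  22 | f
  19 |  14 | fadffbeef
  20 |  18 | fbeef
  21 |  10 | feedfadffbeef
  22 |  17 | ffbeef

SA = [2, 0, 15, 6, 3, 19, 5, 4, 1, 13, 16, 12, 11, 7, 20, 8, 21, 9, 22, 14, 18, 10, 17]
rank  pair      lcp
   1  s[2:],s[0:]  1  'a'
   2  s[0:],s[15:]  2  'ad'
   3  s[15:],s[6:]  1  'a'
   4  s[6:],s[3:]  0  ''
   5  s[3:],s[19:]  1  'b'
   6  s[19:],s[5:]  0  ''
   7  s[5:],s[4:]  1  'c'
   8  s[4:],s[1:]  0  ''
   9  s[1:],s[13:]  1  'd'
  10  s[13:],s[16:]  2  'df'
  11  s[16:],s[12:]  0  ''
  12  s[12:],s[11:]  1  'e'
  13  s[11:],s[7:]  2  'ee'
  14  s[7:],s[20:]  2  'ee'
  15  s[20:],s[8:]  3  'eef'
  16  s[8:],s[21:]  1  'e'
  17  s[21:],s[9:]  2  'ef'
  18  s[9:],s[22:]  0  ''
  19  s[22:],s[14:]  1  'f'
  20  s[14:],s[18:]  1  'f'
  21  s[18:],s[10:]  1  'f'
  22  s[10:],s[17:]  1  'f'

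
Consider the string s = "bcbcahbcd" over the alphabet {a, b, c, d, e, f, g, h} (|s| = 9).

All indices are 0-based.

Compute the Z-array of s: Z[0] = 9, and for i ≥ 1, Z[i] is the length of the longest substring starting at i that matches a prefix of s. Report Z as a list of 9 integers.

Z[0]=9
i=1: i≥r, start 0; Z[1]=0
i=2: i≥r, start 0; Z[2]=2 scan→box=[2,4)
i=3: min(r-i=1, Z[1]=0)=0; Z[3]=0
i=4: i≥r, start 0; Z[4]=0
i=5: i≥r, start 0; Z[5]=0
i=6: i≥r, start 0; Z[6]=2 scan→box=[6,8)
i=7: min(r-i=1, Z[1]=0)=0; Z[7]=0
i=8: i≥r, start 0; Z[8]=0

[9, 0, 2, 0, 0, 0, 2, 0, 0]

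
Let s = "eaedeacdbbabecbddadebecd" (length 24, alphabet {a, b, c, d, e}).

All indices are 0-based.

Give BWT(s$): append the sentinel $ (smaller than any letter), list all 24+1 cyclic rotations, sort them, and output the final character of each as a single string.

rank  rotation                   last
    0  $eaedeacdbbabecbddadebecd  d
    1  abecbddadebecd$eaedeacdbb  b
    2  acdbbabecbddadebecd$eaede  e
    3  adebecd$eaedeacdbbabecbdd  d
    4  aedeacdbbabecbddadebecd$e  e
    5  babecbddadebecd$eaedeacdb  b
    6  bbabecbddadebecd$eaedeacd  d
    7  bddadebecd$eaedeacdbbabec  c
    8  becbddadebecd$eaedeacdbba  a
    9  becd$eaedeacdbbabecbddade  e
   10  cbddadebecd$eaedeacdbbabe  e
   11  cd$eaedeacdbbabecbddadebe  e
   12  cdbbabecbddadebecd$eaedea  a
   13  d$eaedeacdbbabecbddadebec  c
   14  dadebecd$eaedeacdbbabecbd  d
   15  dbbabecbddadebecd$eaedeac  c
   16  ddadebecd$eaedeacdbbabecb  b
   17  deacdbbabecbddadebecd$eae  e
   18  debecd$eaedeacdbbabecbdda  a
   19  eacdbbabecbddadebecd$eaed  d
   20  eaedeacdbbabecbddadebecd$  $
   21  ebecd$eaedeacdbbabecbddad  d
   22  ecbddadebecd$eaedeacdbbab  b
   23  ecd$eaedeacdbbabecbddadeb  b
   24  edeacdbbabecbddadebecd$ea  a

dbedebdcaeeeacdcbead$dbba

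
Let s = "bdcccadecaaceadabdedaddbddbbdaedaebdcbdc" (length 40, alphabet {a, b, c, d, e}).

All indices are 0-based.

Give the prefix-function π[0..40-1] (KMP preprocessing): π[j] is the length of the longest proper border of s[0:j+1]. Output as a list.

[0, 0, 0, 0, 0, 0, 0, 0, 0, 0, 0, 0, 0, 0, 0, 0, 1, 2, 0, 0, 0, 0, 0, 1, 2, 0, 1, 1, 2, 0, 0, 0, 0, 0, 1, 2, 3, 1, 2, 3]

π[0] = 0
j=1 s[j]='d': π[1]=0 (border '')
j=2 s[j]='c': π[2]=0 (border '')
j=3 s[j]='c': π[3]=0 (border '')
j=4 s[j]='c': π[4]=0 (border '')
j=5 s[j]='a': π[5]=0 (border '')
j=6 s[j]='d': π[6]=0 (border '')
j=7 s[j]='e': π[7]=0 (border '')
j=8 s[j]='c': π[8]=0 (border '')
j=9 s[j]='a': π[9]=0 (border '')
j=10 s[j]='a': π[10]=0 (border '')
j=11 s[j]='c': π[11]=0 (border '')
j=12 s[j]='e': π[12]=0 (border '')
j=13 s[j]='a': π[13]=0 (border '')
j=14 s[j]='d': π[14]=0 (border '')
j=15 s[j]='a': π[15]=0 (border '')
j=16 s[j]='b': π[16]=1 (border 'b')
j=17 s[j]='d': π[17]=2 (border 'bd')
j=18 s[j]='e': k: 2→0; π[18]=0 (border '')
j=19 s[j]='d': π[19]=0 (border '')
j=20 s[j]='a': π[20]=0 (border '')
j=21 s[j]='d': π[21]=0 (border '')
j=22 s[j]='d': π[22]=0 (border '')
j=23 s[j]='b': π[23]=1 (border 'b')
j=24 s[j]='d': π[24]=2 (border 'bd')
j=25 s[j]='d': k: 2→0; π[25]=0 (border '')
j=26 s[j]='b': π[26]=1 (border 'b')
j=27 s[j]='b': k: 1→0; π[27]=1 (border 'b')
j=28 s[j]='d': π[28]=2 (border 'bd')
j=29 s[j]='a': k: 2→0; π[29]=0 (border '')
j=30 s[j]='e': π[30]=0 (border '')
j=31 s[j]='d': π[31]=0 (border '')
j=32 s[j]='a': π[32]=0 (border '')
j=33 s[j]='e': π[33]=0 (border '')
j=34 s[j]='b': π[34]=1 (border 'b')
j=35 s[j]='d': π[35]=2 (border 'bd')
j=36 s[j]='c': π[36]=3 (border 'bdc')
j=37 s[j]='b': k: 3→0; π[37]=1 (border 'b')
j=38 s[j]='d': π[38]=2 (border 'bd')
j=39 s[j]='c': π[39]=3 (border 'bdc')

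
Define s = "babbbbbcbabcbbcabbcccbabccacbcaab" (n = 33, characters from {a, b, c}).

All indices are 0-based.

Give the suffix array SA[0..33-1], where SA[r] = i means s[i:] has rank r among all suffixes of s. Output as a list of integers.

[30, 31, 1, 15, 9, 22, 26, 32, 0, 8, 21, 2, 3, 4, 12, 5, 16, 28, 13, 6, 10, 23, 17, 29, 14, 25, 7, 20, 11, 27, 24, 19, 18]

sorted suffixes:
  #0 SA[0]=30  'aab'
  #1 SA[1]=31  'ab'
  #2 SA[2]=1  'abbbbbcbabcbbcabbcccbabccacbcaab'
  #3 SA[3]=15  'abbcccbabccacbcaab'
  #4 SA[4]=9  'abcbbcabbcccbabccacbcaab'
  #5 SA[5]=22  'abccacbcaab'
  #6 SA[6]=26  'acbcaab'
  #7 SA[7]=32  'b'
  #8 SA[8]=0  'babbbbbcbabcbbcabbcccbabccacbcaab'
  #9 SA[9]=8  'babcbbcabbcccbabccacbcaab'
  #10 SA[10]=21  'babccacbcaab'
  #11 SA[11]=2  'bbbbbcbabcbbcabbcccbabccacbcaab'
  #12 SA[12]=3  'bbbbcbabcbbcabbcccbabccacbcaab'
  #13 SA[13]=4  'bbbcbabcbbcabbcccbabccacbcaab'
  #14 SA[14]=12  'bbcabbcccbabccacbcaab'
  #15 SA[15]=5  'bbcbabcbbcabbcccbabccacbcaab'
  #16 SA[16]=16  'bbcccbabccacbcaab'
  #17 SA[17]=28  'bcaab'
  #18 SA[18]=13  'bcabbcccbabccacbcaab'
  #19 SA[19]=6  'bcbabcbbcabbcccbabccacbcaab'
  #20 SA[20]=10  'bcbbcabbcccbabccacbcaab'
  #21 SA[21]=23  'bccacbcaab'
  #22 SA[22]=17  'bcccbabccacbcaab'
  #23 SA[23]=29  'caab'
  #24 SA[24]=14  'cabbcccbabccacbcaab'
  #25 SA[25]=25  'cacbcaab'
  #26 SA[26]=7  'cbabcbbcabbcccbabccacbcaab'
  #27 SA[27]=20  'cbabccacbcaab'
  #28 SA[28]=11  'cbbcabbcccbabccacbcaab'
  #29 SA[29]=27  'cbcaab'
  #30 SA[30]=24  'ccacbcaab'
  #31 SA[31]=19  'ccbabccacbcaab'
  #32 SA[32]=18  'cccbabccacbcaab'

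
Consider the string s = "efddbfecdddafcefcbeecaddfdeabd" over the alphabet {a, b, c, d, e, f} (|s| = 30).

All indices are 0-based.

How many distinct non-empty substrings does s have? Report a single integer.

sorted suffixes:
  #0 SA[0]=27  'abd'
  #1 SA[1]=21  'addfdeabd'
  #2 SA[2]=11  'afcefcbeecaddfdeabd'
  #3 SA[3]=28  'bd'
  #4 SA[4]=17  'beecaddfdeabd'
  #5 SA[5]=4  'bfecdddafcefcbeecaddfdeabd'
  #6 SA[6]=20  'caddfdeabd'
  #7 SA[7]=16  'cbeecaddfdeabd'
  #8 SA[8]=7  'cdddafcefcbeecaddfdeabd'
  #9 SA[9]=13  'cefcbeecaddfdeabd'
  #10 SA[10]=29  'd'
  #11 SA[11]=10  'dafcefcbeecaddfdeabd'
  #12 SA[12]=3  'dbfecdddafcefcbeecaddfdeabd'
  #13 SA[13]=9  'ddafcefcbeecaddfdeabd'
  #14 SA[14]=2  'ddbfecdddafcefcbeecaddfdeabd'
  #15 SA[15]=8  'dddafcefcbeecaddfdeabd'
  #16 SA[16]=22  'ddfdeabd'
  #17 SA[17]=25  'deabd'
  #18 SA[18]=23  'dfdeabd'
  #19 SA[19]=26  'eabd'
  #20 SA[20]=19  'ecaddfdeabd'
  #21 SA[21]=6  'ecdddafcefcbeecaddfdeabd'
  #22 SA[22]=18  'eecaddfdeabd'
  #23 SA[23]=14  'efcbeecaddfdeabd'
  #24 SA[24]=0  'efddbfecdddafcefcbeecaddfdeabd'
  #25 SA[25]=15  'fcbeecaddfdeabd'
  #26 SA[26]=12  'fcefcbeecaddfdeabd'
  #27 SA[27]=1  'fddbfecdddafcefcbeecaddfdeabd'
  #28 SA[28]=24  'fdeabd'
  #29 SA[29]=5  'fecdddafcefcbeecaddfdeabd'

SA = [27, 21, 11, 28, 17, 4, 20, 16, 7, 13, 29, 10, 3, 9, 2, 8, 22, 25, 23, 26, 19, 6, 18, 14, 0, 15, 12, 1, 24, 5]
i: (SA[i-1],SA[i]) lcp shared
  1: (27,21) 1 'a'
  2: (21,11) 1 'a'
  3: (11,28) 0 ''
  4: (28,17) 1 'b'
  5: (17,4) 1 'b'
  6: (4,20) 0 ''
  7: (20,16) 1 'c'
  8: (16,7) 1 'c'
  9: (7,13) 1 'c'
  10: (13,29) 0 ''
  11: (29,10) 1 'd'
  12: (10,3) 1 'd'
  13: (3,9) 1 'd'
  14: (9,2) 2 'dd'
  15: (2,8) 2 'dd'
  16: (8,22) 2 'dd'
  17: (22,25) 1 'd'
  18: (25,23) 1 'd'
  19: (23,26) 0 ''
  20: (26,19) 1 'e'
  21: (19,6) 2 'ec'
  22: (6,18) 1 'e'
  23: (18,14) 1 'e'
  24: (14,0) 2 'ef'
  25: (0,15) 0 ''
  26: (15,12) 2 'fc'
  27: (12,1) 1 'f'
  28: (1,24) 2 'fd'
  29: (24,5) 1 'f'

n(n+1)/2 = 30·31/2 = 465
Σ LCP = 0 + 1 + 1 + 0 + 1 + 1 + 0 + 1 + 1 + 1 + 0 + 1 + 1 + 1 + 2 + 2 + 2 + 1 + 1 + 0 + 1 + 2 + 1 + 1 + 2 + 0 + 2 + 1 + 2 + 1 = 31
distinct = 465 − 31 = 434

434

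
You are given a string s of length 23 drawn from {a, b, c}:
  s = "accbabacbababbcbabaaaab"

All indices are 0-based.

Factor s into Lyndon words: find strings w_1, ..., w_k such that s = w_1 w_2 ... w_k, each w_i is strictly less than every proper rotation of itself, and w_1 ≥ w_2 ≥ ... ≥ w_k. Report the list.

["accb", "abacb", "ababbcb", "ab", "aaaab"]

emit factor 1: 'accb' (i=0, period=4)
emit factor 2: 'abacb' (i=4, period=5)
emit factor 3: 'ababbcb' (i=9, period=7)
emit factor 4: 'ab' (i=16, period=2)
emit factor 5: 'aaaab' (i=18, period=5)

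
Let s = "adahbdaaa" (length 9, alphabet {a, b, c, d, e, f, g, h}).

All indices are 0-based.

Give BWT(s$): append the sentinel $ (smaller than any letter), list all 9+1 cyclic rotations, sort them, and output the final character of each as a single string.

rank  rotation    last
    0  $adahbdaaa  a
    1  a$adahbdaa  a
    2  aa$adahbda  a
    3  aaa$adahbd  d
    4  adahbdaaa$  $
    5  ahbdaaa$ad  d
    6  bdaaa$adah  h
    7  daaa$adahb  b
    8  dahbdaaa$a  a
    9  hbdaaa$ada  a

aaad$dhbaa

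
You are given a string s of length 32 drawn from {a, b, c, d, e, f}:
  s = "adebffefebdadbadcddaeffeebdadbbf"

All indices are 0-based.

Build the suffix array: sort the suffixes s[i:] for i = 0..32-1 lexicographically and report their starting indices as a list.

[11, 27, 14, 0, 19, 13, 29, 9, 25, 30, 3, 16, 10, 26, 18, 12, 28, 15, 17, 1, 8, 24, 2, 23, 6, 20, 31, 7, 22, 5, 21, 4]

rank | idx | suffix
   0 |  11 | adbadcddaeffeebdadbbf
   1 |  27 | adbbf
   2 |  14 | adcddaeffeebdadbbf
   3 |   0 | adebffefebdadbadcddaeffeebdadbbf
   4 |  19 | aeffeebdadbbf
   5 |  13 | badcddaeffeebdadbbf
   6 |  29 | bbf
   7 |   9 | bdadbadcddaeffeebdadbbf
   8 |  25 | bdadbbf
   9 |  30 | bf
  10 |   3 | bffefebdadbadcddaeffeebdadbbf
  11 |  16 | cddaeffeebdadbbf
  12 |  10 | dadbadcddaeffeebdadbbf
  13 |  26 | dadbbf
  14 |  18 | daeffeebdadbbf
  15 |  12 | dbadcddaeffeebdadbbf
  16 |  28 | dbbf
  17 |  15 | dcddaeffeebdadbbf
  18 |  17 | ddaeffeebdadbbf
  19 |   1 | debffefebdadbadcddaeffeebdadbbf
  20 |   8 | ebdadbadcddaeffeebdadbbf
  21 |  24 | ebdadbbf
  22 |   2 | ebffefebdadbadcddaeffeebdadbbf
  23 |  23 | eebdadbbf
  24 |   6 | efebdadbadcddaeffeebdadbbf
  25 |  20 | effeebdadbbf
  26 |  31 | f
  27 |   7 | febdadbadcddaeffeebdadbbf
  28 |  22 | feebdadbbf
  29 |   5 | fefebdadbadcddaeffeebdadbbf
  30 |  21 | ffeebdadbbf
  31 |   4 | ffefebdadbadcddaeffeebdadbbf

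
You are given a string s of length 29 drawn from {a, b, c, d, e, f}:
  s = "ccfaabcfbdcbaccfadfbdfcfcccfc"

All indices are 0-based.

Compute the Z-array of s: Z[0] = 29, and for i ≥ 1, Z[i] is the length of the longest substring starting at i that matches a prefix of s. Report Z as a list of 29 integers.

[29, 1, 0, 0, 0, 0, 1, 0, 0, 0, 1, 0, 0, 4, 1, 0, 0, 0, 0, 0, 0, 0, 1, 0, 2, 3, 1, 0, 1]

Z[0]=29
i=1: i≥r, start 0; Z[1]=1 grow→box=[1,2)
i=2: i≥r, start 0; Z[2]=0
i=3: i≥r, start 0; Z[3]=0
i=4: i≥r, start 0; Z[4]=0
i=5: i≥r, start 0; Z[5]=0
i=6: i≥r, start 0; Z[6]=1 grow→box=[6,7)
i=7: i≥r, start 0; Z[7]=0
i=8: i≥r, start 0; Z[8]=0
i=9: i≥r, start 0; Z[9]=0
i=10: i≥r, start 0; Z[10]=1 grow→box=[10,11)
i=11: i≥r, start 0; Z[11]=0
i=12: i≥r, start 0; Z[12]=0
i=13: i≥r, start 0; Z[13]=4 grow→box=[13,17)
i=14: min(r-i=3, Z[1]=1)=1; Z[14]=1
i=15: min(r-i=2, Z[2]=0)=0; Z[15]=0
i=16: min(r-i=1, Z[3]=0)=0; Z[16]=0
i=17: i≥r, start 0; Z[17]=0
i=18: i≥r, start 0; Z[18]=0
i=19: i≥r, start 0; Z[19]=0
i=20: i≥r, start 0; Z[20]=0
i=21: i≥r, start 0; Z[21]=0
i=22: i≥r, start 0; Z[22]=1 grow→box=[22,23)
i=23: i≥r, start 0; Z[23]=0
i=24: i≥r, start 0; Z[24]=2 grow→box=[24,26)
i=25: min(r-i=1, Z[1]=1)=1; Z[25]=3 grow→box=[25,28)
i=26: min(r-i=2, Z[1]=1)=1; Z[26]=1
i=27: min(r-i=1, Z[2]=0)=0; Z[27]=0
i=28: i≥r, start 0; Z[28]=1 grow→box=[28,29)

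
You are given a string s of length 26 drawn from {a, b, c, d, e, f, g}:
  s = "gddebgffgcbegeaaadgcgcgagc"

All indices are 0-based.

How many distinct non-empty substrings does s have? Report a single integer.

rank | idx | suffix
   0 |  14 | aaadgcgcgagc
   1 |  15 | aadgcgcgagc
   2 |  16 | adgcgcgagc
   3 |  23 | agc
   4 |  10 | begeaaadgcgcgagc
   5 |   4 | bgffgcbegeaaadgcgcgagc
   6 |  25 | c
   7 |   9 | cbegeaaadgcgcgagc
   8 |  21 | cgagc
   9 |  19 | cgcgagc
  10 |   1 | ddebgffgcbegeaaadgcgcgagc
  11 |   2 | debgffgcbegeaaadgcgcgagc
  12 |  17 | dgcgcgagc
  13 |  13 | eaaadgcgcgagc
  14 |   3 | ebgffgcbegeaaadgcgcgagc
  15 |  11 | egeaaadgcgcgagc
  16 |   6 | ffgcbegeaaadgcgcgagc
  17 |   7 | fgcbegeaaadgcgcgagc
  18 |  22 | gagc
  19 |  24 | gc
  20 |   8 | gcbegeaaadgcgcgagc
  21 |  20 | gcgagc
  22 |  18 | gcgcgagc
  23 |   0 | gddebgffgcbegeaaadgcgcgagc
  24 |  12 | geaaadgcgcgagc
  25 |   5 | gffgcbegeaaadgcgcgagc

SA = [14, 15, 16, 23, 10, 4, 25, 9, 21, 19, 1, 2, 17, 13, 3, 11, 6, 7, 22, 24, 8, 20, 18, 0, 12, 5]
rank  pair      lcp
   1  s[14:],s[15:]  2  'aa'
   2  s[15:],s[16:]  1  'a'
   3  s[16:],s[23:]  1  'a'
   4  s[23:],s[10:]  0  ''
   5  s[10:],s[4:]  1  'b'
   6  s[4:],s[25:]  0  ''
   7  s[25:],s[9:]  1  'c'
   8  s[9:],s[21:]  1  'c'
   9  s[21:],s[19:]  2  'cg'
  10  s[19:],s[1:]  0  ''
  11  s[1:],s[2:]  1  'd'
  12  s[2:],s[17:]  1  'd'
  13  s[17:],s[13:]  0  ''
  14  s[13:],s[3:]  1  'e'
  15  s[3:],s[11:]  1  'e'
  16  s[11:],s[6:]  0  ''
  17  s[6:],s[7:]  1  'f'
  18  s[7:],s[22:]  0  ''
  19  s[22:],s[24:]  1  'g'
  20  s[24:],s[8:]  2  'gc'
  21  s[8:],s[20:]  2  'gc'
  22  s[20:],s[18:]  3  'gcg'
  23  s[18:],s[0:]  1  'g'
  24  s[0:],s[12:]  1  'g'
  25  s[12:],s[5:]  1  'g'

n(n+1)/2 = 26·27/2 = 351
Σ LCP = 0 + 2 + 1 + 1 + 0 + 1 + 0 + 1 + 1 + 2 + 0 + 1 + 1 + 0 + 1 + 1 + 0 + 1 + 0 + 1 + 2 + 2 + 3 + 1 + 1 + 1 = 25
distinct = 351 − 25 = 326

326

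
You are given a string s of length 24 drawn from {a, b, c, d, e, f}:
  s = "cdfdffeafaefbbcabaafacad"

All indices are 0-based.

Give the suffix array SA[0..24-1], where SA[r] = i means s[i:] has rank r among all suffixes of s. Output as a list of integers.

rank→(start, suffix):
  0 → (17, 'aafacad')
  1 → (15, 'abaafacad')
  2 → (20, 'acad')
  3 → (22, 'ad')
  4 → (9, 'aefbbcabaafacad')
  5 → (18, 'afacad')
  6 → (7, 'afaefbbcabaafacad')
  7 → (16, 'baafacad')
  8 → (12, 'bbcabaafacad')
  9 → (13, 'bcabaafacad')
  10 → (14, 'cabaafacad')
  11 → (21, 'cad')
  12 → (0, 'cdfdffeafaefbbcabaafacad')
  13 → (23, 'd')
  14 → (1, 'dfdffeafaefbbcabaafacad')
  15 → (3, 'dffeafaefbbcabaafacad')
  16 → (6, 'eafaefbbcabaafacad')
  17 → (10, 'efbbcabaafacad')
  18 → (19, 'facad')
  19 → (8, 'faefbbcabaafacad')
  20 → (11, 'fbbcabaafacad')
  21 → (2, 'fdffeafaefbbcabaafacad')
  22 → (5, 'feafaefbbcabaafacad')
  23 → (4, 'ffeafaefbbcabaafacad')

[17, 15, 20, 22, 9, 18, 7, 16, 12, 13, 14, 21, 0, 23, 1, 3, 6, 10, 19, 8, 11, 2, 5, 4]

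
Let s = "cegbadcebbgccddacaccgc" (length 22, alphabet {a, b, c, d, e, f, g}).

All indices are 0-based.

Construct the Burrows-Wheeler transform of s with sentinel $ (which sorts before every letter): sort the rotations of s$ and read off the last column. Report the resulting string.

cdcbgebgagacd$cdacccecb

rank  rotation                 last
    0  $cegbadcebbgccddacaccgc  c
    1  acaccgc$cegbadcebbgccdd  d
    2  accgc$cegbadcebbgccddac  c
    3  adcebbgccddacaccgc$cegb  b
    4  badcebbgccddacaccgc$ceg  g
    5  bbgccddacaccgc$cegbadce  e
    6  bgccddacaccgc$cegbadceb  b
    7  c$cegbadcebbgccddacaccg  g
    8  caccgc$cegbadcebbgccdda  a
    9  ccddacaccgc$cegbadcebbg  g
   10  ccgc$cegbadcebbgccddaca  a
   11  cddacaccgc$cegbadcebbgc  c
   12  cebbgccddacaccgc$cegbad  d
   13  cegbadcebbgccddacaccgc$  $
   14  cgc$cegbadcebbgccddacac  c
   15  dacaccgc$cegbadcebbgccd  d
   16  dcebbgccddacaccgc$cegba  a
   17  ddacaccgc$cegbadcebbgcc  c
   18  ebbgccddacaccgc$cegbadc  c
   19  egbadcebbgccddacaccgc$c  c
   20  gbadcebbgccddacaccgc$ce  e
   21  gc$cegbadcebbgccddacacc  c
   22  gccddacaccgc$cegbadcebb  b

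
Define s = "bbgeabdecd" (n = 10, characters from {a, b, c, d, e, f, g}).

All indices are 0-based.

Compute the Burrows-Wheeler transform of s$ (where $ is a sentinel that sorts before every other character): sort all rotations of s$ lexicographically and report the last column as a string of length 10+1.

rank  rotation     last
    0  $bbgeabdecd  d
    1  abdecd$bbge  e
    2  bbgeabdecd$  $
    3  bdecd$bbgea  a
    4  bgeabdecd$b  b
    5  cd$bbgeabde  e
    6  d$bbgeabdec  c
    7  decd$bbgeab  b
    8  eabdecd$bbg  g
    9  ecd$bbgeabd  d
   10  geabdecd$bb  b

de$abecbgdb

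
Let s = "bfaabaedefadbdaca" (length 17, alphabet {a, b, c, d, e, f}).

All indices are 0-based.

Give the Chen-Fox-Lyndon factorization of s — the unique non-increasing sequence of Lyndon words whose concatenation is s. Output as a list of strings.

["bf", "aabaedefadbdac", "a"]

emit factor 1: 'bf' (i=0, period=2)
emit factor 2: 'aabaedefadbdac' (i=2, period=14)
emit factor 3: 'a' (i=16, period=1)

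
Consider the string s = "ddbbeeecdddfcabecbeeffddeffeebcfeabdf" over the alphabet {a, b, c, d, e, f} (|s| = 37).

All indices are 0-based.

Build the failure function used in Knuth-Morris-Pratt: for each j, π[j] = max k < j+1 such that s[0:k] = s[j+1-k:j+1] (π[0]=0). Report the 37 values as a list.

[0, 1, 0, 0, 0, 0, 0, 0, 1, 2, 2, 0, 0, 0, 0, 0, 0, 0, 0, 0, 0, 0, 1, 2, 0, 0, 0, 0, 0, 0, 0, 0, 0, 0, 0, 1, 0]

π[0] = 0
j=1 s[j]='d': π[1]=1 (border 'd')
j=2 s[j]='b': k: 1→0; π[2]=0 (border '')
j=3 s[j]='b': π[3]=0 (border '')
j=4 s[j]='e': π[4]=0 (border '')
j=5 s[j]='e': π[5]=0 (border '')
j=6 s[j]='e': π[6]=0 (border '')
j=7 s[j]='c': π[7]=0 (border '')
j=8 s[j]='d': π[8]=1 (border 'd')
j=9 s[j]='d': π[9]=2 (border 'dd')
j=10 s[j]='d': k: 2→1; π[10]=2 (border 'dd')
j=11 s[j]='f': k: 2→1→0; π[11]=0 (border '')
j=12 s[j]='c': π[12]=0 (border '')
j=13 s[j]='a': π[13]=0 (border '')
j=14 s[j]='b': π[14]=0 (border '')
j=15 s[j]='e': π[15]=0 (border '')
j=16 s[j]='c': π[16]=0 (border '')
j=17 s[j]='b': π[17]=0 (border '')
j=18 s[j]='e': π[18]=0 (border '')
j=19 s[j]='e': π[19]=0 (border '')
j=20 s[j]='f': π[20]=0 (border '')
j=21 s[j]='f': π[21]=0 (border '')
j=22 s[j]='d': π[22]=1 (border 'd')
j=23 s[j]='d': π[23]=2 (border 'dd')
j=24 s[j]='e': k: 2→1→0; π[24]=0 (border '')
j=25 s[j]='f': π[25]=0 (border '')
j=26 s[j]='f': π[26]=0 (border '')
j=27 s[j]='e': π[27]=0 (border '')
j=28 s[j]='e': π[28]=0 (border '')
j=29 s[j]='b': π[29]=0 (border '')
j=30 s[j]='c': π[30]=0 (border '')
j=31 s[j]='f': π[31]=0 (border '')
j=32 s[j]='e': π[32]=0 (border '')
j=33 s[j]='a': π[33]=0 (border '')
j=34 s[j]='b': π[34]=0 (border '')
j=35 s[j]='d': π[35]=1 (border 'd')
j=36 s[j]='f': k: 1→0; π[36]=0 (border '')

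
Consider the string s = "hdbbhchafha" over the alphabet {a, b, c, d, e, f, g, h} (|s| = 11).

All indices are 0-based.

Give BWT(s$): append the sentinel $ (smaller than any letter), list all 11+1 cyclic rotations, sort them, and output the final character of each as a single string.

ahhdbhhafcb$

rank  rotation      last
    0  $hdbbhchafha  a
    1  a$hdbbhchafh  h
    2  afha$hdbbhch  h
    3  bbhchafha$hd  d
    4  bhchafha$hdb  b
    5  chafha$hdbbh  h
    6  dbbhchafha$h  h
    7  fha$hdbbhcha  a
    8  ha$hdbbhchaf  f
    9  hafha$hdbbhc  c
   10  hchafha$hdbb  b
   11  hdbbhchafha$  $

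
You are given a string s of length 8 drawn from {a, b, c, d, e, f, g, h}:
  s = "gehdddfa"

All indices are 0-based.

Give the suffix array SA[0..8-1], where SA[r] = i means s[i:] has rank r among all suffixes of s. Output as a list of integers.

sorted suffixes:
  #0 SA[0]=7  'a'
  #1 SA[1]=3  'dddfa'
  #2 SA[2]=4  'ddfa'
  #3 SA[3]=5  'dfa'
  #4 SA[4]=1  'ehdddfa'
  #5 SA[5]=6  'fa'
  #6 SA[6]=0  'gehdddfa'
  #7 SA[7]=2  'hdddfa'

[7, 3, 4, 5, 1, 6, 0, 2]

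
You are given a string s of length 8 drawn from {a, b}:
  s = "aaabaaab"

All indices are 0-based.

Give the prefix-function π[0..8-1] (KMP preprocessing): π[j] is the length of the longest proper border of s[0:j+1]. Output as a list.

[0, 1, 2, 0, 1, 2, 3, 4]

π[0] = 0
j=1 s[j]='a': π[1]=1 (border 'a')
j=2 s[j]='a': π[2]=2 (border 'aa')
j=3 s[j]='b': k: 2→1→0; π[3]=0 (border '')
j=4 s[j]='a': π[4]=1 (border 'a')
j=5 s[j]='a': π[5]=2 (border 'aa')
j=6 s[j]='a': π[6]=3 (border 'aaa')
j=7 s[j]='b': π[7]=4 (border 'aaab')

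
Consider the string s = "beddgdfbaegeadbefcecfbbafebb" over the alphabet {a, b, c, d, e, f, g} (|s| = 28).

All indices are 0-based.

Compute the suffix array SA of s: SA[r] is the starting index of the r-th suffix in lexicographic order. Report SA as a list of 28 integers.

[12, 8, 23, 27, 7, 22, 26, 21, 0, 14, 17, 19, 13, 2, 5, 3, 11, 25, 18, 1, 15, 9, 6, 20, 16, 24, 4, 10]

sorted suffixes:
  #0 SA[0]=12  'adbefcecfbbafebb'
  #1 SA[1]=8  'aegeadbefcecfbbafebb'
  #2 SA[2]=23  'afebb'
  #3 SA[3]=27  'b'
  #4 SA[4]=7  'baegeadbefcecfbbafebb'
  #5 SA[5]=22  'bafebb'
  #6 SA[6]=26  'bb'
  #7 SA[7]=21  'bbafebb'
  #8 SA[8]=0  'beddgdfbaegeadbefcecfbbafebb'
  #9 SA[9]=14  'befcecfbbafebb'
  #10 SA[10]=17  'cecfbbafebb'
  #11 SA[11]=19  'cfbbafebb'
  #12 SA[12]=13  'dbefcecfbbafebb'
  #13 SA[13]=2  'ddgdfbaegeadbefcecfbbafebb'
  #14 SA[14]=5  'dfbaegeadbefcecfbbafebb'
  #15 SA[15]=3  'dgdfbaegeadbefcecfbbafebb'
  #16 SA[16]=11  'eadbefcecfbbafebb'
  #17 SA[17]=25  'ebb'
  #18 SA[18]=18  'ecfbbafebb'
  #19 SA[19]=1  'eddgdfbaegeadbefcecfbbafebb'
  #20 SA[20]=15  'efcecfbbafebb'
  #21 SA[21]=9  'egeadbefcecfbbafebb'
  #22 SA[22]=6  'fbaegeadbefcecfbbafebb'
  #23 SA[23]=20  'fbbafebb'
  #24 SA[24]=16  'fcecfbbafebb'
  #25 SA[25]=24  'febb'
  #26 SA[26]=4  'gdfbaegeadbefcecfbbafebb'
  #27 SA[27]=10  'geadbefcecfbbafebb'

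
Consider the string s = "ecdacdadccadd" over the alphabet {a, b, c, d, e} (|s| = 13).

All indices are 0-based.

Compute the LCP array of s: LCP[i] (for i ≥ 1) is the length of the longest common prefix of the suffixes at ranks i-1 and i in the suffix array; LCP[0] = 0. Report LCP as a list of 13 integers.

rank→(start, suffix):
  0 → (3, 'acdadccadd')
  1 → (6, 'adccadd')
  2 → (10, 'add')
  3 → (9, 'cadd')
  4 → (8, 'ccadd')
  5 → (1, 'cdacdadccadd')
  6 → (4, 'cdadccadd')
  7 → (12, 'd')
  8 → (2, 'dacdadccadd')
  9 → (5, 'dadccadd')
  10 → (7, 'dccadd')
  11 → (11, 'dd')
  12 → (0, 'ecdacdadccadd')

SA = [3, 6, 10, 9, 8, 1, 4, 12, 2, 5, 7, 11, 0]
rank  pair      lcp
   1  s[3:],s[6:]  1  'a'
   2  s[6:],s[10:]  2  'ad'
   3  s[10:],s[9:]  0  ''
   4  s[9:],s[8:]  1  'c'
   5  s[8:],s[1:]  1  'c'
   6  s[1:],s[4:]  3  'cda'
   7  s[4:],s[12:]  0  ''
   8  s[12:],s[2:]  1  'd'
   9  s[2:],s[5:]  2  'da'
  10  s[5:],s[7:]  1  'd'
  11  s[7:],s[11:]  1  'd'
  12  s[11:],s[0:]  0  ''

[0, 1, 2, 0, 1, 1, 3, 0, 1, 2, 1, 1, 0]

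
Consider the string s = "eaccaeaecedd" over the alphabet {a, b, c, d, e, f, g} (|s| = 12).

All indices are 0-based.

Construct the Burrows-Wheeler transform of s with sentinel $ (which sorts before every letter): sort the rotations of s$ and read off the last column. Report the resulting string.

dececaede$aac

rank  rotation       last
    0  $eaccaeaecedd  d
    1  accaeaecedd$e  e
    2  aeaecedd$eacc  c
    3  aecedd$eaccae  e
    4  caeaecedd$eac  c
    5  ccaeaecedd$ea  a
    6  cedd$eaccaeae  e
    7  d$eaccaeaeced  d
    8  dd$eaccaeaece  e
    9  eaccaeaecedd$  $
   10  eaecedd$eacca  a
   11  ecedd$eaccaea  a
   12  edd$eaccaeaec  c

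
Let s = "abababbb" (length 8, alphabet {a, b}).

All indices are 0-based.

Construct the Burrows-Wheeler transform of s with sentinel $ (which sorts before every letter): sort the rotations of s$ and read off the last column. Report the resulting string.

rank  rotation   last
    0  $abababbb  b
    1  abababbb$  $
    2  ababbb$ab  b
    3  abbb$abab  b
    4  b$abababb  b
    5  bababbb$a  a
    6  babbb$aba  a
    7  bb$ababab  b
    8  bbb$ababa  a

b$bbbaaba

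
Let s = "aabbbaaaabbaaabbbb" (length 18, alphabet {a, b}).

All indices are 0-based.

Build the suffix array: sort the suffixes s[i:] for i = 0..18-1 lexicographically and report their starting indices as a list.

[5, 6, 11, 7, 0, 12, 8, 1, 13, 17, 4, 10, 16, 3, 9, 15, 2, 14]

sorted suffixes:
  #0 SA[0]=5  'aaaabbaaabbbb'
  #1 SA[1]=6  'aaabbaaabbbb'
  #2 SA[2]=11  'aaabbbb'
  #3 SA[3]=7  'aabbaaabbbb'
  #4 SA[4]=0  'aabbbaaaabbaaabbbb'
  #5 SA[5]=12  'aabbbb'
  #6 SA[6]=8  'abbaaabbbb'
  #7 SA[7]=1  'abbbaaaabbaaabbbb'
  #8 SA[8]=13  'abbbb'
  #9 SA[9]=17  'b'
  #10 SA[10]=4  'baaaabbaaabbbb'
  #11 SA[11]=10  'baaabbbb'
  #12 SA[12]=16  'bb'
  #13 SA[13]=3  'bbaaaabbaaabbbb'
  #14 SA[14]=9  'bbaaabbbb'
  #15 SA[15]=15  'bbb'
  #16 SA[16]=2  'bbbaaaabbaaabbbb'
  #17 SA[17]=14  'bbbb'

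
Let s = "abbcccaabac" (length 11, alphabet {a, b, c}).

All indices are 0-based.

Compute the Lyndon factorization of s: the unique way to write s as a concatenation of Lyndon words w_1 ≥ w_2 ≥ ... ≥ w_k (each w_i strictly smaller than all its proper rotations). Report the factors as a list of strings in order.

emit factor 1: 'abbccc' (i=0, period=6)
emit factor 2: 'aabac' (i=6, period=5)

["abbccc", "aabac"]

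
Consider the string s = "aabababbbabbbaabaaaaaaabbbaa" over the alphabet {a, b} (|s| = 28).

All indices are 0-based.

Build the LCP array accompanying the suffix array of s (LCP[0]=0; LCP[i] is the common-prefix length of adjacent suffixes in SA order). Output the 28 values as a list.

rank→(start, suffix):
  0 → (27, 'a')
  1 → (26, 'aa')
  2 → (16, 'aaaaaaabbbaa')
  3 → (17, 'aaaaaabbbaa')
  4 → (18, 'aaaaabbbaa')
  5 → (19, 'aaaabbbaa')
  6 → (20, 'aaabbbaa')
  7 → (13, 'aabaaaaaaabbbaa')
  8 → (0, 'aabababbbabbbaabaaaaaaabbbaa')
  9 → (21, 'aabbbaa')
  10 → (14, 'abaaaaaaabbbaa')
  11 → (1, 'abababbbabbbaabaaaaaaabbbaa')
  12 → (3, 'ababbbabbbaabaaaaaaabbbaa')
  13 → (22, 'abbbaa')
  14 → (9, 'abbbaabaaaaaaabbbaa')
  15 → (5, 'abbbabbbaabaaaaaaabbbaa')
  16 → (25, 'baa')
  17 → (15, 'baaaaaaabbbaa')
  18 → (12, 'baabaaaaaaabbbaa')
  19 → (2, 'bababbbabbbaabaaaaaaabbbaa')
  20 → (8, 'babbbaabaaaaaaabbbaa')
  21 → (4, 'babbbabbbaabaaaaaaabbbaa')
  22 → (24, 'bbaa')
  23 → (11, 'bbaabaaaaaaabbbaa')
  24 → (7, 'bbabbbaabaaaaaaabbbaa')
  25 → (23, 'bbbaa')
  26 → (10, 'bbbaabaaaaaaabbbaa')
  27 → (6, 'bbbabbbaabaaaaaaabbbaa')

SA = [27, 26, 16, 17, 18, 19, 20, 13, 0, 21, 14, 1, 3, 22, 9, 5, 25, 15, 12, 2, 8, 4, 24, 11, 7, 23, 10, 6]
rank  pair      lcp
   1  s[27:],s[26:]  1  'a'
   2  s[26:],s[16:]  2  'aa'
   3  s[16:],s[17:]  6  'aaaaaa'
   4  s[17:],s[18:]  5  'aaaaa'
   5  s[18:],s[19:]  4  'aaaa'
   6  s[19:],s[20:]  3  'aaa'
   7  s[20:],s[13:]  2  'aa'
   8  s[13:],s[0:]  4  'aaba'
   9  s[0:],s[21:]  3  'aab'
  10  s[21:],s[14:]  1  'a'
  11  s[14:],s[1:]  3  'aba'
  12  s[1:],s[3:]  4  'abab'
  13  s[3:],s[22:]  2  'ab'
  14  s[22:],s[9:]  6  'abbbaa'
  15  s[9:],s[5:]  5  'abbba'
  16  s[5:],s[25:]  0  ''
  17  s[25:],s[15:]  3  'baa'
  18  s[15:],s[12:]  3  'baa'
  19  s[12:],s[2:]  2  'ba'
  20  s[2:],s[8:]  3  'bab'
  21  s[8:],s[4:]  6  'babbba'
  22  s[4:],s[24:]  1  'b'
  23  s[24:],s[11:]  4  'bbaa'
  24  s[11:],s[7:]  3  'bba'
  25  s[7:],s[23:]  2  'bb'
  26  s[23:],s[10:]  5  'bbbaa'
  27  s[10:],s[6:]  4  'bbba'

[0, 1, 2, 6, 5, 4, 3, 2, 4, 3, 1, 3, 4, 2, 6, 5, 0, 3, 3, 2, 3, 6, 1, 4, 3, 2, 5, 4]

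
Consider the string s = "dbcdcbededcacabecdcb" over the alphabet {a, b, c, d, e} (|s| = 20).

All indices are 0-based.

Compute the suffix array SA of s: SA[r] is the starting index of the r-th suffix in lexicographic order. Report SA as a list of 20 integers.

[13, 11, 19, 1, 14, 5, 12, 10, 18, 4, 16, 2, 0, 9, 17, 3, 7, 15, 8, 6]

rank | idx | suffix
   0 |  13 | abecdcb
   1 |  11 | acabecdcb
   2 |  19 | b
   3 |   1 | bcdcbededcacabecdcb
   4 |  14 | becdcb
   5 |   5 | bededcacabecdcb
   6 |  12 | cabecdcb
   7 |  10 | cacabecdcb
   8 |  18 | cb
   9 |   4 | cbededcacabecdcb
  10 |  16 | cdcb
  11 |   2 | cdcbededcacabecdcb
  12 |   0 | dbcdcbededcacabecdcb
  13 |   9 | dcacabecdcb
  14 |  17 | dcb
  15 |   3 | dcbededcacabecdcb
  16 |   7 | dedcacabecdcb
  17 |  15 | ecdcb
  18 |   8 | edcacabecdcb
  19 |   6 | ededcacabecdcb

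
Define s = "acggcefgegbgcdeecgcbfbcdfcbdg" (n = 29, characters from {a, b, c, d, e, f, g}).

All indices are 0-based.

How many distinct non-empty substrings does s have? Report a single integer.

408

rank→(start, suffix):
  0 → (0, 'acggcefgegbgcdeecgcbfbcdfcbdg')
  1 → (21, 'bcdfcbdg')
  2 → (26, 'bdg')
  3 → (19, 'bfbcdfcbdg')
  4 → (10, 'bgcdeecgcbfbcdfcbdg')
  5 → (25, 'cbdg')
  6 → (18, 'cbfbcdfcbdg')
  7 → (12, 'cdeecgcbfbcdfcbdg')
  8 → (22, 'cdfcbdg')
  9 → (4, 'cefgegbgcdeecgcbfbcdfcbdg')
  10 → (16, 'cgcbfbcdfcbdg')
  11 → (1, 'cggcefgegbgcdeecgcbfbcdfcbdg')
  12 → (13, 'deecgcbfbcdfcbdg')
  13 → (23, 'dfcbdg')
  14 → (27, 'dg')
  15 → (15, 'ecgcbfbcdfcbdg')
  16 → (14, 'eecgcbfbcdfcbdg')
  17 → (5, 'efgegbgcdeecgcbfbcdfcbdg')
  18 → (8, 'egbgcdeecgcbfbcdfcbdg')
  19 → (20, 'fbcdfcbdg')
  20 → (24, 'fcbdg')
  21 → (6, 'fgegbgcdeecgcbfbcdfcbdg')
  22 → (28, 'g')
  23 → (9, 'gbgcdeecgcbfbcdfcbdg')
  24 → (17, 'gcbfbcdfcbdg')
  25 → (11, 'gcdeecgcbfbcdfcbdg')
  26 → (3, 'gcefgegbgcdeecgcbfbcdfcbdg')
  27 → (7, 'gegbgcdeecgcbfbcdfcbdg')
  28 → (2, 'ggcefgegbgcdeecgcbfbcdfcbdg')

SA = [0, 21, 26, 19, 10, 25, 18, 12, 22, 4, 16, 1, 13, 23, 27, 15, 14, 5, 8, 20, 24, 6, 28, 9, 17, 11, 3, 7, 2]
[i] adj suffixes → lcp
  [1] 0/21 → 0 ('')
  [2] 21/26 → 1 ('b')
  [3] 26/19 → 1 ('b')
  [4] 19/10 → 1 ('b')
  [5] 10/25 → 0 ('')
  [6] 25/18 → 2 ('cb')
  [7] 18/12 → 1 ('c')
  [8] 12/22 → 2 ('cd')
  [9] 22/4 → 1 ('c')
  [10] 4/16 → 1 ('c')
  [11] 16/1 → 2 ('cg')
  [12] 1/13 → 0 ('')
  [13] 13/23 → 1 ('d')
  [14] 23/27 → 1 ('d')
  [15] 27/15 → 0 ('')
  [16] 15/14 → 1 ('e')
  [17] 14/5 → 1 ('e')
  [18] 5/8 → 1 ('e')
  [19] 8/20 → 0 ('')
  [20] 20/24 → 1 ('f')
  [21] 24/6 → 1 ('f')
  [22] 6/28 → 0 ('')
  [23] 28/9 → 1 ('g')
  [24] 9/17 → 1 ('g')
  [25] 17/11 → 2 ('gc')
  [26] 11/3 → 2 ('gc')
  [27] 3/7 → 1 ('g')
  [28] 7/2 → 1 ('g')

n(n+1)/2 = 29·30/2 = 435
Σ LCP = 0 + 0 + 1 + 1 + 1 + 0 + 2 + 1 + 2 + 1 + 1 + 2 + 0 + 1 + 1 + 0 + 1 + 1 + 1 + 0 + 1 + 1 + 0 + 1 + 1 + 2 + 2 + 1 + 1 = 27
distinct = 435 − 27 = 408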